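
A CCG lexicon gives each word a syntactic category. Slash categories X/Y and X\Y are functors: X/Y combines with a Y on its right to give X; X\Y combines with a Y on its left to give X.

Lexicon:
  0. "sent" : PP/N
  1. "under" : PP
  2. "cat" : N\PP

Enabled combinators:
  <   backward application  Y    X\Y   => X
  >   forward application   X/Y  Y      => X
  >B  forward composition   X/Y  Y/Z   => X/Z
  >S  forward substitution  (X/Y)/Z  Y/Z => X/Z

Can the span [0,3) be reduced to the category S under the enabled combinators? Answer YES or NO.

PP/N PP N\PP
CKY chart[0,3] = {PP}; S ∉ chart

NO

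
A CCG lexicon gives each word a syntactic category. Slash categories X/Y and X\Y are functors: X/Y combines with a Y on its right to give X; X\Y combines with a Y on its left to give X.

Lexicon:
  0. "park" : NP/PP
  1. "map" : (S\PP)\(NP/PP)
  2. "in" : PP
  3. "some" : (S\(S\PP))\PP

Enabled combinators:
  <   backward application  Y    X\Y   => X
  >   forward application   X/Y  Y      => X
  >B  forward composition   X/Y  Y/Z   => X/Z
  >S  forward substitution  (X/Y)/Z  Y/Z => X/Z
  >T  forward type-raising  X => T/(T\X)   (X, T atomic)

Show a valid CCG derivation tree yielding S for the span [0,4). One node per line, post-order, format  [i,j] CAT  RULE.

[0,4] S   <
  [0,2] S\PP   <
    [0,1] "park" : NP/PP
    [1,2] "map" : (S\PP)\(NP/PP)
  [2,4] S\(S\PP)   <
    [2,3] "in" : PP
    [3,4] "some" : (S\(S\PP))\PP

[0,1] NP/PP  lex  "park"
[1,2] (S\PP)\(NP/PP)  lex  "map"
[0,2] S\PP  <  k=1
[2,3] PP  lex  "in"
[3,4] (S\(S\PP))\PP  lex  "some"
[2,4] S\(S\PP)  <  k=3
[0,4] S  <  k=2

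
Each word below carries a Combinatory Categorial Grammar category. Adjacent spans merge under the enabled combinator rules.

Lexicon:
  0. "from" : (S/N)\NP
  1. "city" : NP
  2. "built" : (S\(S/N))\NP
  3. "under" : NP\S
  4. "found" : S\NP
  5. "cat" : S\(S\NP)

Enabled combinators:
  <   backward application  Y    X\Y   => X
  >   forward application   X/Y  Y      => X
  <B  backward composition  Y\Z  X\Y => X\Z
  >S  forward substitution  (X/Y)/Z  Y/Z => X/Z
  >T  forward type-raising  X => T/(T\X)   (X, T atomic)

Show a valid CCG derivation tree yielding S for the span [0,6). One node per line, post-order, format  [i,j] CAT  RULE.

[0,1] (S/N)\NP  lex  "from"
[1,2] NP  lex  "city"
[2,3] (S\(S/N))\NP  lex  "built"
[1,3] S\(S/N)  <  k=2
[0,3] S\NP  <B  k=1
[3,4] NP\S  lex  "under"
[4,5] S\NP  lex  "found"
[3,5] S\S  <B  k=4
[0,5] S\NP  <B  k=3
[5,6] S\(S\NP)  lex  "cat"
[0,6] S  <  k=5

[0,6] S   <
  [0,5] S\NP   <B
    [0,3] S\NP   <B
      [0,1] "from" : (S/N)\NP
      [1,3] S\(S/N)   <
        [1,2] "city" : NP
        [2,3] "built" : (S\(S/N))\NP
    [3,5] S\S   <B
      [3,4] "under" : NP\S
      [4,5] "found" : S\NP
  [5,6] "cat" : S\(S\NP)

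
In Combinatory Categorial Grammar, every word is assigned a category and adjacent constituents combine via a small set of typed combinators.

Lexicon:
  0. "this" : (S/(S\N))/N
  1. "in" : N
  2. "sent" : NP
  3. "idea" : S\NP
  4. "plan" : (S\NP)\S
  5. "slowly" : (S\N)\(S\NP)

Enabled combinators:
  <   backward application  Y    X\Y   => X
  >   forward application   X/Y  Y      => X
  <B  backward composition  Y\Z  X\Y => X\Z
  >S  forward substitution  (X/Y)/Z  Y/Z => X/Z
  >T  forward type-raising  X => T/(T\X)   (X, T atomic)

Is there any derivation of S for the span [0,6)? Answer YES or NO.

[0,6] S   >
  [0,2] S/(S\N)   >
    [0,1] "this" : (S/(S\N))/N
    [1,2] "in" : N
  [2,6] S\N   <
    [2,5] S\NP   <
      [2,4] S   <
        [2,3] "sent" : NP
        [3,4] "idea" : S\NP
      [4,5] "plan" : (S\NP)\S
    [5,6] "slowly" : (S\N)\(S\NP)

YES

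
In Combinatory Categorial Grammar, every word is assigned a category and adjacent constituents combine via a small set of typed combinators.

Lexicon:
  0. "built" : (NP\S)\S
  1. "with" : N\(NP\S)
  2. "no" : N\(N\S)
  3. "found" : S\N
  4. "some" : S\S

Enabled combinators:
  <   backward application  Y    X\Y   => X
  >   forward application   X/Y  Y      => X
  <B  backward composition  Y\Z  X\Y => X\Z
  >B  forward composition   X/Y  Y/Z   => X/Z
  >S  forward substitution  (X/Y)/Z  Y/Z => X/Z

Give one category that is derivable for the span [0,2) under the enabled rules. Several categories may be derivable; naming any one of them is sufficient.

N\S

[0,5] S   <
  [0,3] N   <
    [0,2] N\S   <B
      [0,1] "built" : (NP\S)\S
      [1,2] "with" : N\(NP\S)
    [2,3] "no" : N\(N\S)
  [3,5] S\N   <B
    [3,4] "found" : S\N
    [4,5] "some" : S\S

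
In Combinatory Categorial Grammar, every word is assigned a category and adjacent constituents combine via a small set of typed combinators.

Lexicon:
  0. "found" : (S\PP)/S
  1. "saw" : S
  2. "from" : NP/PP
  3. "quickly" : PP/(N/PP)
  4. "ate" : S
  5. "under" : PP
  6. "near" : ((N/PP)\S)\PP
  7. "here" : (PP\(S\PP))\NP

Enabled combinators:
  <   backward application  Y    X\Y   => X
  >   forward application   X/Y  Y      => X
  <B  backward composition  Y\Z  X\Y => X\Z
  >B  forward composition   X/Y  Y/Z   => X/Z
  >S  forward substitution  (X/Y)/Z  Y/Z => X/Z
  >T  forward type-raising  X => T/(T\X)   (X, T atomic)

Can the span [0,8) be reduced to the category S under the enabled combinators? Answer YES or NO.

(S\PP)/S S NP/PP PP/(N/PP) S PP ((N/PP)\S)\PP (PP\(S\PP))\NP
CKY chart[0,8] = {N/(N\PP), NP/(NP\PP), PP, PP/(PP\PP), S/(S\PP)}; S ∉ chart

NO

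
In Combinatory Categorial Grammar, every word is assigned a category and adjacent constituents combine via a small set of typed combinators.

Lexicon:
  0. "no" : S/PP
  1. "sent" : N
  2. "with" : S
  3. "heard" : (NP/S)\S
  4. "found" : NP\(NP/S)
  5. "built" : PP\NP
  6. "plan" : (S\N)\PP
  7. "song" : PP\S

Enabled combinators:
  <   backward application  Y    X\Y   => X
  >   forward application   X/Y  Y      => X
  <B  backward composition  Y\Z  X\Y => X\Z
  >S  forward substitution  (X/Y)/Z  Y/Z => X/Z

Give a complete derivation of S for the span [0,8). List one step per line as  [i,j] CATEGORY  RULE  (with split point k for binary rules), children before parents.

[0,8] S   >
  [0,1] "no" : S/PP
  [1,8] PP   <
    [1,7] S   <
      [1,2] "sent" : N
      [2,7] S\N   <
        [2,6] PP   <
          [2,3] "with" : S
          [3,6] PP\S   <B
            [3,5] NP\S   <B
              [3,4] "heard" : (NP/S)\S
              [4,5] "found" : NP\(NP/S)
            [5,6] "built" : PP\NP
        [6,7] "plan" : (S\N)\PP
    [7,8] "song" : PP\S

[0,1] S/PP  lex  "no"
[1,2] N  lex  "sent"
[2,3] S  lex  "with"
[3,4] (NP/S)\S  lex  "heard"
[4,5] NP\(NP/S)  lex  "found"
[3,5] NP\S  <B  k=4
[5,6] PP\NP  lex  "built"
[3,6] PP\S  <B  k=5
[2,6] PP  <  k=3
[6,7] (S\N)\PP  lex  "plan"
[2,7] S\N  <  k=6
[1,7] S  <  k=2
[7,8] PP\S  lex  "song"
[1,8] PP  <  k=7
[0,8] S  >  k=1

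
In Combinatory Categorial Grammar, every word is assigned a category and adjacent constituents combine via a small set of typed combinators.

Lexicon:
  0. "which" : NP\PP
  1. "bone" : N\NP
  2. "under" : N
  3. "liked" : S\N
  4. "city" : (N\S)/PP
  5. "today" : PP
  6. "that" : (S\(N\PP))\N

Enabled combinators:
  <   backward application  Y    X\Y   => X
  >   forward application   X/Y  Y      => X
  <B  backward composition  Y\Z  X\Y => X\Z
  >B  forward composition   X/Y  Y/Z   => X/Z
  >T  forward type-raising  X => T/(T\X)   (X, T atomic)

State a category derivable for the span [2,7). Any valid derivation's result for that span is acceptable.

S\(N\PP)

[0,7] S   <
  [0,2] N\PP   <B
    [0,1] "which" : NP\PP
    [1,2] "bone" : N\NP
  [2,7] S\(N\PP)   <
    [2,6] N   <
      [2,4] S   >
        [2,3] S/(S\N)   >T
          [2,3] "under" : N
        [3,4] "liked" : S\N
      [4,6] N\S   >
        [4,5] "city" : (N\S)/PP
        [5,6] "today" : PP
    [6,7] "that" : (S\(N\PP))\N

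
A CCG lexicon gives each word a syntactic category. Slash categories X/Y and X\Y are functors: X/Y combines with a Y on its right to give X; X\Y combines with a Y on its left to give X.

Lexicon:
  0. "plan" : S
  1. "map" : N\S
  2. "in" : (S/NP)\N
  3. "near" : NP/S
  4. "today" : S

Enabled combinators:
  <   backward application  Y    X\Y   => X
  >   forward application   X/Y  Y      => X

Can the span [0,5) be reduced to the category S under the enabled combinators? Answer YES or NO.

[0,5] S   >
  [0,3] S/NP   <
    [0,2] N   <
      [0,1] "plan" : S
      [1,2] "map" : N\S
    [2,3] "in" : (S/NP)\N
  [3,5] NP   >
    [3,4] "near" : NP/S
    [4,5] "today" : S

YES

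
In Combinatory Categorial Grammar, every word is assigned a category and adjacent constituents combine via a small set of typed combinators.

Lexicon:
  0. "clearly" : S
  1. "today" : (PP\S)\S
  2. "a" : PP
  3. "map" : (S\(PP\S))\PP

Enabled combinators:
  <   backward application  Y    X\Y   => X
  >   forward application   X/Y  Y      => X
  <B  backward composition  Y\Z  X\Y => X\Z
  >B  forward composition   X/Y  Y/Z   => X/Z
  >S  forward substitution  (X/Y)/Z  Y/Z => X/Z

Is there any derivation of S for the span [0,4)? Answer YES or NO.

[0,4] S   <
  [0,2] PP\S   <
    [0,1] "clearly" : S
    [1,2] "today" : (PP\S)\S
  [2,4] S\(PP\S)   <
    [2,3] "a" : PP
    [3,4] "map" : (S\(PP\S))\PP

YES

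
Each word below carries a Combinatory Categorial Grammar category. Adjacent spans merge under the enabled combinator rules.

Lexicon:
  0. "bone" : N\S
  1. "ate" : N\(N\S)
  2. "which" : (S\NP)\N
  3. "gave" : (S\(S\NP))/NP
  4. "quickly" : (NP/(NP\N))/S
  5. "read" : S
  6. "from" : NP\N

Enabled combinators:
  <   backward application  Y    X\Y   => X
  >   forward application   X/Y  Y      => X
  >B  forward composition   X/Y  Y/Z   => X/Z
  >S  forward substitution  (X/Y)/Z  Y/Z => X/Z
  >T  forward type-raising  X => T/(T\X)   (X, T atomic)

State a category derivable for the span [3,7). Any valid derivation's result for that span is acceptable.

[0,7] S   <
  [0,3] S\NP   <
    [0,2] N   <
      [0,1] "bone" : N\S
      [1,2] "ate" : N\(N\S)
    [2,3] "which" : (S\NP)\N
  [3,7] S\(S\NP)   >
    [3,4] "gave" : (S\(S\NP))/NP
    [4,7] NP   >
      [4,6] NP/(NP\N)   >
        [4,5] "quickly" : (NP/(NP\N))/S
        [5,6] "read" : S
      [6,7] "from" : NP\N

S\(S\NP)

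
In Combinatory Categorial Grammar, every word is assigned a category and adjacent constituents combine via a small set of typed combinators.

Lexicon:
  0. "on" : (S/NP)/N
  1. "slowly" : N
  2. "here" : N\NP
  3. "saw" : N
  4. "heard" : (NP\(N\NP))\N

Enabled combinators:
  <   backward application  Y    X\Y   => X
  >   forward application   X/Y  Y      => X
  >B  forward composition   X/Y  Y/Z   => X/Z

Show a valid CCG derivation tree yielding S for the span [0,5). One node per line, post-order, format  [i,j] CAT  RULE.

[0,1] (S/NP)/N  lex  "on"
[1,2] N  lex  "slowly"
[0,2] S/NP  >  k=1
[2,3] N\NP  lex  "here"
[3,4] N  lex  "saw"
[4,5] (NP\(N\NP))\N  lex  "heard"
[3,5] NP\(N\NP)  <  k=4
[2,5] NP  <  k=3
[0,5] S  >  k=2

[0,5] S   >
  [0,2] S/NP   >
    [0,1] "on" : (S/NP)/N
    [1,2] "slowly" : N
  [2,5] NP   <
    [2,3] "here" : N\NP
    [3,5] NP\(N\NP)   <
      [3,4] "saw" : N
      [4,5] "heard" : (NP\(N\NP))\N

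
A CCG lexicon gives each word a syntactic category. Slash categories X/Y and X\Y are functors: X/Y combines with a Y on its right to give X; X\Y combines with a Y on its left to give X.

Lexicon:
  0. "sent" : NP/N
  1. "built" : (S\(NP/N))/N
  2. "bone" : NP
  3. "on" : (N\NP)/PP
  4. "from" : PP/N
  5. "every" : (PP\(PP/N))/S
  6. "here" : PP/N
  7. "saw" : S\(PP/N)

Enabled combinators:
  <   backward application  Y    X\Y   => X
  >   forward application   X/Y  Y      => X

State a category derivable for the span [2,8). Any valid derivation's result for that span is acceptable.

N

[0,8] S   <
  [0,1] "sent" : NP/N
  [1,8] S\(NP/N)   >
    [1,2] "built" : (S\(NP/N))/N
    [2,8] N   <
      [2,3] "bone" : NP
      [3,8] N\NP   >
        [3,4] "on" : (N\NP)/PP
        [4,8] PP   <
          [4,5] "from" : PP/N
          [5,8] PP\(PP/N)   >
            [5,6] "every" : (PP\(PP/N))/S
            [6,8] S   <
              [6,7] "here" : PP/N
              [7,8] "saw" : S\(PP/N)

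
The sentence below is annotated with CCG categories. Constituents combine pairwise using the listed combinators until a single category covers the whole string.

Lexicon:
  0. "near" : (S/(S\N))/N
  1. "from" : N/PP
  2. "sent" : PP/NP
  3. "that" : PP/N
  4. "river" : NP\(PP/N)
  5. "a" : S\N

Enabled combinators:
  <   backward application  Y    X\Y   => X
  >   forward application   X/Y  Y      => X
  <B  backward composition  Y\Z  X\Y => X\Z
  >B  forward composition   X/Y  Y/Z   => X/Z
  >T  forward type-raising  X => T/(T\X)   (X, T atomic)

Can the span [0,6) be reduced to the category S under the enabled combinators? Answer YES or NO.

YES

[0,6] S   >
  [0,5] S/(S\N)   >
    [0,1] "near" : (S/(S\N))/N
    [1,5] N   >
      [1,2] "from" : N/PP
      [2,5] PP   >
        [2,3] "sent" : PP/NP
        [3,5] NP   <
          [3,4] "that" : PP/N
          [4,5] "river" : NP\(PP/N)
  [5,6] "a" : S\N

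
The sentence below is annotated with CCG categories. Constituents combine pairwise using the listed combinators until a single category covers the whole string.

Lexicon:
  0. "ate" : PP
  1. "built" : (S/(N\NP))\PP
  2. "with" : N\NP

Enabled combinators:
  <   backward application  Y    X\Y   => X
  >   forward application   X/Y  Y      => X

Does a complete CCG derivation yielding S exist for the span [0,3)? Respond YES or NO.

[0,3] S   >
  [0,2] S/(N\NP)   <
    [0,1] "ate" : PP
    [1,2] "built" : (S/(N\NP))\PP
  [2,3] "with" : N\NP

YES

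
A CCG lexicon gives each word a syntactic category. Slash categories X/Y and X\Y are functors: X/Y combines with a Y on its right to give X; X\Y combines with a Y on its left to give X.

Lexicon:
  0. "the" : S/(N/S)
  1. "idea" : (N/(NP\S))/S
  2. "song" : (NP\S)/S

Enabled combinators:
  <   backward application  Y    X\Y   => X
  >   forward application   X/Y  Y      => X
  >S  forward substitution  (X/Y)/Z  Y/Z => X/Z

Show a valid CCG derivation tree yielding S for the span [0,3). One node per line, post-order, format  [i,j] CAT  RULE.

[0,1] S/(N/S)  lex  "the"
[1,2] (N/(NP\S))/S  lex  "idea"
[2,3] (NP\S)/S  lex  "song"
[1,3] N/S  >S  k=2
[0,3] S  >  k=1

[0,3] S   >
  [0,1] "the" : S/(N/S)
  [1,3] N/S   >S
    [1,2] "idea" : (N/(NP\S))/S
    [2,3] "song" : (NP\S)/S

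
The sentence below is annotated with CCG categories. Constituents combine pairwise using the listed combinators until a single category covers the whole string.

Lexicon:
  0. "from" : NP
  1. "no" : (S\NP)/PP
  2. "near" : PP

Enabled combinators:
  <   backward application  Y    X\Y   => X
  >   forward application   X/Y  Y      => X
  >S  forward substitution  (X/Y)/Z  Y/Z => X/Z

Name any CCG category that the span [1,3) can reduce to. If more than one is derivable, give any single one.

[0,3] S   <
  [0,1] "from" : NP
  [1,3] S\NP   >
    [1,2] "no" : (S\NP)/PP
    [2,3] "near" : PP

S\NP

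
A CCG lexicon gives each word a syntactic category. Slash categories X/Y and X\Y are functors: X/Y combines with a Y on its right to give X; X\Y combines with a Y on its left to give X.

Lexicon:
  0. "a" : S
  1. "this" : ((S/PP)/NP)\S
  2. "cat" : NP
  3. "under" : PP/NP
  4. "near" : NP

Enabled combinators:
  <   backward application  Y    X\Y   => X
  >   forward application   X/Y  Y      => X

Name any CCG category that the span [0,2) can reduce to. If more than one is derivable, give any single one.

[0,5] S   >
  [0,3] S/PP   >
    [0,2] (S/PP)/NP   <
      [0,1] "a" : S
      [1,2] "this" : ((S/PP)/NP)\S
    [2,3] "cat" : NP
  [3,5] PP   >
    [3,4] "under" : PP/NP
    [4,5] "near" : NP

(S/PP)/NP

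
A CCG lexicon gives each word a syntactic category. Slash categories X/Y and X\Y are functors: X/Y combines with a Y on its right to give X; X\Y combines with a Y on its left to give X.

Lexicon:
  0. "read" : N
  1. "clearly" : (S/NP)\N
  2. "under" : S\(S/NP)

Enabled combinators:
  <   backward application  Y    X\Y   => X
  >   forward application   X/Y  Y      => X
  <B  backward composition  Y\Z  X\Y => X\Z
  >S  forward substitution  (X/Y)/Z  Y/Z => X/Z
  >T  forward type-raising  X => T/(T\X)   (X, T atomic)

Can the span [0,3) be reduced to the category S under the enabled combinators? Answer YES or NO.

[0,3] S   >
  [0,1] S/(S\N)   >T
    [0,1] "read" : N
  [1,3] S\N   <B
    [1,2] "clearly" : (S/NP)\N
    [2,3] "under" : S\(S/NP)

YES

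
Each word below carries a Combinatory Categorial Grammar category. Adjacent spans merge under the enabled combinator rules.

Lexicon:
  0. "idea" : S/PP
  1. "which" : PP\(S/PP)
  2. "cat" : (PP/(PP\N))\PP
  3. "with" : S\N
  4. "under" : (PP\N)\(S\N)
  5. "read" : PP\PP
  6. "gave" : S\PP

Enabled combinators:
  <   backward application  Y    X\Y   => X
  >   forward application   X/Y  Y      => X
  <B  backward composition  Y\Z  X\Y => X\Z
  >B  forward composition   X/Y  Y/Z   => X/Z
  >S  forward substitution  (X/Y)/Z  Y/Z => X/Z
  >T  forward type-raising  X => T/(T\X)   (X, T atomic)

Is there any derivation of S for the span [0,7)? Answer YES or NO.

YES

[0,7] S   <
  [0,5] PP   >
    [0,3] PP/(PP\N)   <
      [0,2] PP   <
        [0,1] "idea" : S/PP
        [1,2] "which" : PP\(S/PP)
      [2,3] "cat" : (PP/(PP\N))\PP
    [3,5] PP\N   <
      [3,4] "with" : S\N
      [4,5] "under" : (PP\N)\(S\N)
  [5,7] S\PP   <B
    [5,6] "read" : PP\PP
    [6,7] "gave" : S\PP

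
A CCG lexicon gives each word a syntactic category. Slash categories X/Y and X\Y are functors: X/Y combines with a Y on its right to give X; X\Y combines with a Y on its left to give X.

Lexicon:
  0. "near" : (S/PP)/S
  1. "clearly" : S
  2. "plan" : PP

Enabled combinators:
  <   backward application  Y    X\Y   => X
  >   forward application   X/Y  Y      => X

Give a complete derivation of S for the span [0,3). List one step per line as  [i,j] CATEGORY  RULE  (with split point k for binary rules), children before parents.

[0,1] (S/PP)/S  lex  "near"
[1,2] S  lex  "clearly"
[0,2] S/PP  >  k=1
[2,3] PP  lex  "plan"
[0,3] S  >  k=2

[0,3] S   >
  [0,2] S/PP   >
    [0,1] "near" : (S/PP)/S
    [1,2] "clearly" : S
  [2,3] "plan" : PP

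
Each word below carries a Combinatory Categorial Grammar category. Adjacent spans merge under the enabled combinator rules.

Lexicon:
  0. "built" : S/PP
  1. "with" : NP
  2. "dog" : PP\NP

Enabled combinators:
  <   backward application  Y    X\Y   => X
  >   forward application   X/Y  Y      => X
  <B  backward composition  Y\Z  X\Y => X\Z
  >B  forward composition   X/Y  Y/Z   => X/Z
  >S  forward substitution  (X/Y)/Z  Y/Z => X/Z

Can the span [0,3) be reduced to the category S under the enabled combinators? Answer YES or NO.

[0,3] S   >
  [0,1] "built" : S/PP
  [1,3] PP   <
    [1,2] "with" : NP
    [2,3] "dog" : PP\NP

YES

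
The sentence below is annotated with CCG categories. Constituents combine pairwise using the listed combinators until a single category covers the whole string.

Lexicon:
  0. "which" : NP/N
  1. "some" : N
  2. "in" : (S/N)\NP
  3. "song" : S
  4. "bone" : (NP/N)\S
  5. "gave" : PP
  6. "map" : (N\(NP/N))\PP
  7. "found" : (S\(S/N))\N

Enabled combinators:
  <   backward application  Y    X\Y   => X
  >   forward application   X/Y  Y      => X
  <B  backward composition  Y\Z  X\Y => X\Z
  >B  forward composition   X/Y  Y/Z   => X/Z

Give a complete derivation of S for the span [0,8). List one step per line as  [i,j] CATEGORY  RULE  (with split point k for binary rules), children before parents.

[0,8] S   <
  [0,3] S/N   <
    [0,2] NP   >
      [0,1] "which" : NP/N
      [1,2] "some" : N
    [2,3] "in" : (S/N)\NP
  [3,8] S\(S/N)   <
    [3,7] N   <
      [3,5] NP/N   <
        [3,4] "song" : S
        [4,5] "bone" : (NP/N)\S
      [5,7] N\(NP/N)   <
        [5,6] "gave" : PP
        [6,7] "map" : (N\(NP/N))\PP
    [7,8] "found" : (S\(S/N))\N

[0,1] NP/N  lex  "which"
[1,2] N  lex  "some"
[0,2] NP  >  k=1
[2,3] (S/N)\NP  lex  "in"
[0,3] S/N  <  k=2
[3,4] S  lex  "song"
[4,5] (NP/N)\S  lex  "bone"
[3,5] NP/N  <  k=4
[5,6] PP  lex  "gave"
[6,7] (N\(NP/N))\PP  lex  "map"
[5,7] N\(NP/N)  <  k=6
[3,7] N  <  k=5
[7,8] (S\(S/N))\N  lex  "found"
[3,8] S\(S/N)  <  k=7
[0,8] S  <  k=3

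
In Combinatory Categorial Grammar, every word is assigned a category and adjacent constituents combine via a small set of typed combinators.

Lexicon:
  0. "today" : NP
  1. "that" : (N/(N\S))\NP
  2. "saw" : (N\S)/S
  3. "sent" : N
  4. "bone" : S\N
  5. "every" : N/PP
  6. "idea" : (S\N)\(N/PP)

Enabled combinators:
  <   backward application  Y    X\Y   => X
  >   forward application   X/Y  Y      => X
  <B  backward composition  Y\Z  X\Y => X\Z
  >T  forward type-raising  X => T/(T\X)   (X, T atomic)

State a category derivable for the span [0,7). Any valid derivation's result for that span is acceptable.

[0,7] S   <
  [0,5] N   >
    [0,2] N/(N\S)   <
      [0,1] "today" : NP
      [1,2] "that" : (N/(N\S))\NP
    [2,5] N\S   >
      [2,3] "saw" : (N\S)/S
      [3,5] S   <
        [3,4] "sent" : N
        [4,5] "bone" : S\N
  [5,7] S\N   <
    [5,6] "every" : N/PP
    [6,7] "idea" : (S\N)\(N/PP)

S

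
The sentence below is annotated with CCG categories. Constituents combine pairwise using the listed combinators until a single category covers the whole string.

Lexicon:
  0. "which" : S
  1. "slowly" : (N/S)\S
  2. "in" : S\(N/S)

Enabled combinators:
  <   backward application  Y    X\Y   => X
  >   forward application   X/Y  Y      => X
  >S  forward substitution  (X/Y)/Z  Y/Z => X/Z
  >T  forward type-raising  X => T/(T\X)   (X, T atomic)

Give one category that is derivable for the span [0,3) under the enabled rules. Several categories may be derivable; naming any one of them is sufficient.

S

[0,3] S   <
  [0,2] N/S   <
    [0,1] "which" : S
    [1,2] "slowly" : (N/S)\S
  [2,3] "in" : S\(N/S)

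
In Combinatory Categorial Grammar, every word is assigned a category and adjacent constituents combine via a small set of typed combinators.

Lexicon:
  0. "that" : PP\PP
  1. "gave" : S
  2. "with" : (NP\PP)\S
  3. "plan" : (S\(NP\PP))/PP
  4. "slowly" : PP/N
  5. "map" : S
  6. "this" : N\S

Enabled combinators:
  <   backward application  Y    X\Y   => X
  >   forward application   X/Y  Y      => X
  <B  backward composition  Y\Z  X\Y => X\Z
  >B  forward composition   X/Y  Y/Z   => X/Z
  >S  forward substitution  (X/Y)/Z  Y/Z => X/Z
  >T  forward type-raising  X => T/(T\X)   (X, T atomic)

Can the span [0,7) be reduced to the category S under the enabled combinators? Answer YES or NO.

YES

[0,7] S   <
  [0,3] NP\PP   <B
    [0,1] "that" : PP\PP
    [1,3] NP\PP   <
      [1,2] "gave" : S
      [2,3] "with" : (NP\PP)\S
  [3,7] S\(NP\PP)   >
    [3,4] "plan" : (S\(NP\PP))/PP
    [4,7] PP   >
      [4,5] "slowly" : PP/N
      [5,7] N   >
        [5,6] N/(N\S)   >T
          [5,6] "map" : S
        [6,7] "this" : N\S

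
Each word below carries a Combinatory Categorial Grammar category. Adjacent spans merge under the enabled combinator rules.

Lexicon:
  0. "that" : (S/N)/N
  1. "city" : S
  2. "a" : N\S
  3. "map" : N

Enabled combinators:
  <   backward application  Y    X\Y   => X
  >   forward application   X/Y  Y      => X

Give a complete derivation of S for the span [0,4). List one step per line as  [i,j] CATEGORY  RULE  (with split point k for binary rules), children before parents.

[0,4] S   >
  [0,3] S/N   >
    [0,1] "that" : (S/N)/N
    [1,3] N   <
      [1,2] "city" : S
      [2,3] "a" : N\S
  [3,4] "map" : N

[0,1] (S/N)/N  lex  "that"
[1,2] S  lex  "city"
[2,3] N\S  lex  "a"
[1,3] N  <  k=2
[0,3] S/N  >  k=1
[3,4] N  lex  "map"
[0,4] S  >  k=3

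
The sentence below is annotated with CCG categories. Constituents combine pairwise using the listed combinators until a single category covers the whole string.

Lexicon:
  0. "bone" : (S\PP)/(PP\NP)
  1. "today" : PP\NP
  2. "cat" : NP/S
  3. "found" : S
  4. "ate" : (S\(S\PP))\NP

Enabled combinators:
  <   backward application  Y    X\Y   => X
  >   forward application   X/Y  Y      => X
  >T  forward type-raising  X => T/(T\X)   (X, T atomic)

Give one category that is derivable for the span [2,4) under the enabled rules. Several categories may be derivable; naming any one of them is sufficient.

[0,5] S   <
  [0,2] S\PP   >
    [0,1] "bone" : (S\PP)/(PP\NP)
    [1,2] "today" : PP\NP
  [2,5] S\(S\PP)   <
    [2,4] NP   >
      [2,3] "cat" : NP/S
      [3,4] "found" : S
    [4,5] "ate" : (S\(S\PP))\NP

NP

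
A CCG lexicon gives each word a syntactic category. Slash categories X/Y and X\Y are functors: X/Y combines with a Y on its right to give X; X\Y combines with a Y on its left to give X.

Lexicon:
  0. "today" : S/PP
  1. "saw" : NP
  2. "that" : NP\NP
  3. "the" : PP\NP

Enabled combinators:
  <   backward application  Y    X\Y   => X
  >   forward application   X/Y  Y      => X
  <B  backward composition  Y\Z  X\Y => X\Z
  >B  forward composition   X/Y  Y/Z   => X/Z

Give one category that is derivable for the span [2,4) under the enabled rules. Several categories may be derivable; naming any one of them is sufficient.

[0,4] S   >
  [0,1] "today" : S/PP
  [1,4] PP   <
    [1,2] "saw" : NP
    [2,4] PP\NP   <B
      [2,3] "that" : NP\NP
      [3,4] "the" : PP\NP

PP\NP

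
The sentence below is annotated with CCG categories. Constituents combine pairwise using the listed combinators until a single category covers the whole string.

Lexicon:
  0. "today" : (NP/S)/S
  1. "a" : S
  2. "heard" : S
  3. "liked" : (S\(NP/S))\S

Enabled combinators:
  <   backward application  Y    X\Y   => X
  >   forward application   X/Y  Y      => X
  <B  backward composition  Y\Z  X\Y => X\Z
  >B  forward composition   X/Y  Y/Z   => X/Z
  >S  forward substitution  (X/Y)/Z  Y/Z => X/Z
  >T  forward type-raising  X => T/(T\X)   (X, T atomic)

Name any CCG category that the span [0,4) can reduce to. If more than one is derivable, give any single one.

[0,4] S   <
  [0,2] NP/S   >
    [0,1] "today" : (NP/S)/S
    [1,2] "a" : S
  [2,4] S\(NP/S)   <
    [2,3] "heard" : S
    [3,4] "liked" : (S\(NP/S))\S

S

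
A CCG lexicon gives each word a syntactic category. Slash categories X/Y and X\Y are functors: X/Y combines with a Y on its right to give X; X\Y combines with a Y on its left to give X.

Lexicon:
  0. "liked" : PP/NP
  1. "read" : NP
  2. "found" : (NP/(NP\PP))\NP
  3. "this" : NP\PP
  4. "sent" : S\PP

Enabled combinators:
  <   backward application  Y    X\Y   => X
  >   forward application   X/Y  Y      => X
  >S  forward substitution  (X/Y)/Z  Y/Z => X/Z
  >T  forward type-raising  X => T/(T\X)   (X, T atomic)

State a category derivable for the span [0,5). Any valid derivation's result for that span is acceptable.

S

[0,5] S   <
  [0,4] PP   >
    [0,1] "liked" : PP/NP
    [1,4] NP   >
      [1,3] NP/(NP\PP)   <
        [1,2] "read" : NP
        [2,3] "found" : (NP/(NP\PP))\NP
      [3,4] "this" : NP\PP
  [4,5] "sent" : S\PP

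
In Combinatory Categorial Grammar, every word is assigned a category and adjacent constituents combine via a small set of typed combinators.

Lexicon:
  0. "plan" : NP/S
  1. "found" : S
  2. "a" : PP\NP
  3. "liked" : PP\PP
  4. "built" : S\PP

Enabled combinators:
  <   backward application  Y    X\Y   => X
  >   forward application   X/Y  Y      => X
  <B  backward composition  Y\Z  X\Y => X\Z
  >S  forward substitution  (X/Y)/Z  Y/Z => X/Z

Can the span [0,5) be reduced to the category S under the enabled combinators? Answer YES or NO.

YES

[0,5] S   <
  [0,2] NP   >
    [0,1] "plan" : NP/S
    [1,2] "found" : S
  [2,5] S\NP   <B
    [2,3] "a" : PP\NP
    [3,5] S\PP   <B
      [3,4] "liked" : PP\PP
      [4,5] "built" : S\PP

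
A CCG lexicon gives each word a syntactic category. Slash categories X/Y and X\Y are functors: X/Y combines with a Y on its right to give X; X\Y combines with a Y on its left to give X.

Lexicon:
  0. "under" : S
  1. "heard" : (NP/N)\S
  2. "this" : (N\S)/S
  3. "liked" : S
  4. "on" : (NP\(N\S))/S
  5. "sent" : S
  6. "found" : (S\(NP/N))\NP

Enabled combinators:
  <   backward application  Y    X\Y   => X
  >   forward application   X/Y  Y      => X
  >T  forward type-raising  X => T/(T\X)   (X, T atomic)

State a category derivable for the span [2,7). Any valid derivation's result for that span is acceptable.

S\(NP/N)

[0,7] S   <
  [0,2] NP/N   <
    [0,1] "under" : S
    [1,2] "heard" : (NP/N)\S
  [2,7] S\(NP/N)   <
    [2,6] NP   <
      [2,4] N\S   >
        [2,3] "this" : (N\S)/S
        [3,4] "liked" : S
      [4,6] NP\(N\S)   >
        [4,5] "on" : (NP\(N\S))/S
        [5,6] "sent" : S
    [6,7] "found" : (S\(NP/N))\NP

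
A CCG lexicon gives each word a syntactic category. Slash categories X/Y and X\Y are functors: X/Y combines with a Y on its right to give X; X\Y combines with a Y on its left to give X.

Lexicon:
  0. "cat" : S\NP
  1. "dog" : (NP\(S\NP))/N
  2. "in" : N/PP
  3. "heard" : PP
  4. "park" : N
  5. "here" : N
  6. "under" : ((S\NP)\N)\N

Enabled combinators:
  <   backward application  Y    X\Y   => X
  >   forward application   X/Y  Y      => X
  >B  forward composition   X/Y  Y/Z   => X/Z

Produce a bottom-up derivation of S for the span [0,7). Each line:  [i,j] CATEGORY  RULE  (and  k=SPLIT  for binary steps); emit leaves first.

[0,1] S\NP  lex  "cat"
[1,2] (NP\(S\NP))/N  lex  "dog"
[2,3] N/PP  lex  "in"
[3,4] PP  lex  "heard"
[2,4] N  >  k=3
[1,4] NP\(S\NP)  >  k=2
[0,4] NP  <  k=1
[4,5] N  lex  "park"
[5,6] N  lex  "here"
[6,7] ((S\NP)\N)\N  lex  "under"
[5,7] (S\NP)\N  <  k=6
[4,7] S\NP  <  k=5
[0,7] S  <  k=4

[0,7] S   <
  [0,4] NP   <
    [0,1] "cat" : S\NP
    [1,4] NP\(S\NP)   >
      [1,2] "dog" : (NP\(S\NP))/N
      [2,4] N   >
        [2,3] "in" : N/PP
        [3,4] "heard" : PP
  [4,7] S\NP   <
    [4,5] "park" : N
    [5,7] (S\NP)\N   <
      [5,6] "here" : N
      [6,7] "under" : ((S\NP)\N)\N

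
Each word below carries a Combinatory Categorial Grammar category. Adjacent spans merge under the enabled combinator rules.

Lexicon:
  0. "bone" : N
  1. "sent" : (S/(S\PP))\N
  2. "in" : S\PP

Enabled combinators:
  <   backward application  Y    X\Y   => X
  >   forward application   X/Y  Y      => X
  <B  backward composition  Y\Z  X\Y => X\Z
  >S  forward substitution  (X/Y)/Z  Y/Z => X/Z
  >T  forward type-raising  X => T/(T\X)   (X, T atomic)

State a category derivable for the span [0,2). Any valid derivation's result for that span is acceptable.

[0,3] S   >
  [0,2] S/(S\PP)   <
    [0,1] "bone" : N
    [1,2] "sent" : (S/(S\PP))\N
  [2,3] "in" : S\PP

S/(S\PP)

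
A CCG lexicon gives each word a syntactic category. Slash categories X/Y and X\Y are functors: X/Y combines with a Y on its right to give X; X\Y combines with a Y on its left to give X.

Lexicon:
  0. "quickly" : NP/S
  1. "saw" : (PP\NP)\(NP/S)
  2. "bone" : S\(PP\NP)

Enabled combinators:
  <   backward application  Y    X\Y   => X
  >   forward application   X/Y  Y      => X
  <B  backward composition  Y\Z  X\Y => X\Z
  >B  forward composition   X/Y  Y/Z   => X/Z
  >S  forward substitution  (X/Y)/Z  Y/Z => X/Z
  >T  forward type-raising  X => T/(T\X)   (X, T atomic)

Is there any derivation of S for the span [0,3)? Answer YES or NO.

YES

[0,3] S   <
  [0,2] PP\NP   <
    [0,1] "quickly" : NP/S
    [1,2] "saw" : (PP\NP)\(NP/S)
  [2,3] "bone" : S\(PP\NP)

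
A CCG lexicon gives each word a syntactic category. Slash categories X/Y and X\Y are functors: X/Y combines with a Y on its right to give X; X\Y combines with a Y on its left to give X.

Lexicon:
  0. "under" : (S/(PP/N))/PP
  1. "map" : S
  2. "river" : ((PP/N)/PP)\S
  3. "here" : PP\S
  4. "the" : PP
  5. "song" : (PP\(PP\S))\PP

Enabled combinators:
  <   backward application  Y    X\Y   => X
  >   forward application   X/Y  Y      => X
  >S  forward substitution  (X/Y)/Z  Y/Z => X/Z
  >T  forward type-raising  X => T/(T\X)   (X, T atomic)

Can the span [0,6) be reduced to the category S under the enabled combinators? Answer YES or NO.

YES

[0,6] S   >
  [0,3] S/PP   >S
    [0,1] "under" : (S/(PP/N))/PP
    [1,3] (PP/N)/PP   <
      [1,2] "map" : S
      [2,3] "river" : ((PP/N)/PP)\S
  [3,6] PP   <
    [3,4] "here" : PP\S
    [4,6] PP\(PP\S)   <
      [4,5] "the" : PP
      [5,6] "song" : (PP\(PP\S))\PP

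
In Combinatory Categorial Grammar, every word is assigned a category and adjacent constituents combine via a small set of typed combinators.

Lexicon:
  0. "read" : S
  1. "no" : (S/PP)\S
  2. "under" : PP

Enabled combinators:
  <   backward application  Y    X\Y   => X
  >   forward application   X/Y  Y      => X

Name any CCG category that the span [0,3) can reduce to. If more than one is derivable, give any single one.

S

[0,3] S   >
  [0,2] S/PP   <
    [0,1] "read" : S
    [1,2] "no" : (S/PP)\S
  [2,3] "under" : PP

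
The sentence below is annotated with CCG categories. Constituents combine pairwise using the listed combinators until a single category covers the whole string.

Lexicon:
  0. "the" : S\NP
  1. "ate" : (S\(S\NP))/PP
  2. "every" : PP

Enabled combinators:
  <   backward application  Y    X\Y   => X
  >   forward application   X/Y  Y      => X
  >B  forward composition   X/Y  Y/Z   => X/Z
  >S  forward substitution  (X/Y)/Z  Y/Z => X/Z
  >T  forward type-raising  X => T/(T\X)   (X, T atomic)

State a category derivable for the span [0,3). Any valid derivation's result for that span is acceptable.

S

[0,3] S   <
  [0,1] "the" : S\NP
  [1,3] S\(S\NP)   >
    [1,2] "ate" : (S\(S\NP))/PP
    [2,3] "every" : PP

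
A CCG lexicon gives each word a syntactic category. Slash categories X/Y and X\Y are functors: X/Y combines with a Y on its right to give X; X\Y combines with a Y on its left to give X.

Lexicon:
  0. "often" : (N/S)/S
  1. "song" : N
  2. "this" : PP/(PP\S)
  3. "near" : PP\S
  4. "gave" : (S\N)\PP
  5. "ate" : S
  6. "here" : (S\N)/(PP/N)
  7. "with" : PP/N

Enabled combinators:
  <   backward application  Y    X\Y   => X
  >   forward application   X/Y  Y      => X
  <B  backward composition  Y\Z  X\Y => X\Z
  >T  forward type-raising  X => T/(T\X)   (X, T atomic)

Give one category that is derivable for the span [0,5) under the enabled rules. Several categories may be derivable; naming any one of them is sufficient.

N/S

[0,8] S   <
  [0,6] N   >
    [0,5] N/S   >
      [0,1] "often" : (N/S)/S
      [1,5] S   <
        [1,2] "song" : N
        [2,5] S\N   <
          [2,4] PP   >
            [2,3] "this" : PP/(PP\S)
            [3,4] "near" : PP\S
          [4,5] "gave" : (S\N)\PP
    [5,6] "ate" : S
  [6,8] S\N   >
    [6,7] "here" : (S\N)/(PP/N)
    [7,8] "with" : PP/N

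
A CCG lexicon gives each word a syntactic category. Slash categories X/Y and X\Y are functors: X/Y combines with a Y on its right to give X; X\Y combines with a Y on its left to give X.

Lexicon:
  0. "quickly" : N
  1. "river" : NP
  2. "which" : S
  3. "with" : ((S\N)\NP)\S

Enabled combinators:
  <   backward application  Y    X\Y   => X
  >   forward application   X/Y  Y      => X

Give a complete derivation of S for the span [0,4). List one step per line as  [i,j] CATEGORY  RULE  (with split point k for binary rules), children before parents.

[0,4] S   <
  [0,1] "quickly" : N
  [1,4] S\N   <
    [1,2] "river" : NP
    [2,4] (S\N)\NP   <
      [2,3] "which" : S
      [3,4] "with" : ((S\N)\NP)\S

[0,1] N  lex  "quickly"
[1,2] NP  lex  "river"
[2,3] S  lex  "which"
[3,4] ((S\N)\NP)\S  lex  "with"
[2,4] (S\N)\NP  <  k=3
[1,4] S\N  <  k=2
[0,4] S  <  k=1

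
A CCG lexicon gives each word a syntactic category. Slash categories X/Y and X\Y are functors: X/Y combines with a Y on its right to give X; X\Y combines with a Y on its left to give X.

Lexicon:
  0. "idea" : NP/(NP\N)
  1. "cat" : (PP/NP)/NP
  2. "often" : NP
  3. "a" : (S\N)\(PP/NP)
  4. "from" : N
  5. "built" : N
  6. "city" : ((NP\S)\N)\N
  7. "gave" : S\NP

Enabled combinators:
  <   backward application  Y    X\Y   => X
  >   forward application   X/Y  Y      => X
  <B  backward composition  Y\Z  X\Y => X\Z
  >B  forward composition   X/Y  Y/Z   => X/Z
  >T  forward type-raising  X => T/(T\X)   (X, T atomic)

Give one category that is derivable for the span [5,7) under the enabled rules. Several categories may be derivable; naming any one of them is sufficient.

[0,8] S   <
  [0,7] NP   >
    [0,1] "idea" : NP/(NP\N)
    [1,7] NP\N   <B
      [1,4] S\N   <
        [1,3] PP/NP   >
          [1,2] "cat" : (PP/NP)/NP
          [2,3] "often" : NP
        [3,4] "a" : (S\N)\(PP/NP)
      [4,7] NP\S   <
        [4,5] "from" : N
        [5,7] (NP\S)\N   <
          [5,6] "built" : N
          [6,7] "city" : ((NP\S)\N)\N
  [7,8] "gave" : S\NP

(NP\S)\N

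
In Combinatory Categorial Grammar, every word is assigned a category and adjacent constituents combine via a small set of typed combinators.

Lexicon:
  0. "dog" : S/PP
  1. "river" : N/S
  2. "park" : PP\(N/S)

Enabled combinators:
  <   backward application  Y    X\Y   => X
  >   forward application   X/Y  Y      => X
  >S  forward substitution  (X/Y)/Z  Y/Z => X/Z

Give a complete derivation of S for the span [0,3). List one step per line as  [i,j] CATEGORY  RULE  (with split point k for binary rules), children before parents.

[0,1] S/PP  lex  "dog"
[1,2] N/S  lex  "river"
[2,3] PP\(N/S)  lex  "park"
[1,3] PP  <  k=2
[0,3] S  >  k=1

[0,3] S   >
  [0,1] "dog" : S/PP
  [1,3] PP   <
    [1,2] "river" : N/S
    [2,3] "park" : PP\(N/S)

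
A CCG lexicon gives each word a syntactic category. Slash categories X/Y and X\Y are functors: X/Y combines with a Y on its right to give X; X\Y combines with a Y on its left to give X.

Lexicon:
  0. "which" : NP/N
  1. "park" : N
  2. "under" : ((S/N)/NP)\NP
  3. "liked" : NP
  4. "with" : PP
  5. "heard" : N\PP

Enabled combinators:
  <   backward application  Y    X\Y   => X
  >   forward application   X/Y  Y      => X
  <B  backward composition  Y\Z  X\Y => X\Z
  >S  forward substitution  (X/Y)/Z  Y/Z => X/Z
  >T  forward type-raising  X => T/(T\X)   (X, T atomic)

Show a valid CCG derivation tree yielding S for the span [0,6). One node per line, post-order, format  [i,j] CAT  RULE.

[0,6] S   >
  [0,4] S/N   >
    [0,3] (S/N)/NP   <
      [0,2] NP   >
        [0,1] "which" : NP/N
        [1,2] "park" : N
      [2,3] "under" : ((S/N)/NP)\NP
    [3,4] "liked" : NP
  [4,6] N   <
    [4,5] "with" : PP
    [5,6] "heard" : N\PP

[0,1] NP/N  lex  "which"
[1,2] N  lex  "park"
[0,2] NP  >  k=1
[2,3] ((S/N)/NP)\NP  lex  "under"
[0,3] (S/N)/NP  <  k=2
[3,4] NP  lex  "liked"
[0,4] S/N  >  k=3
[4,5] PP  lex  "with"
[5,6] N\PP  lex  "heard"
[4,6] N  <  k=5
[0,6] S  >  k=4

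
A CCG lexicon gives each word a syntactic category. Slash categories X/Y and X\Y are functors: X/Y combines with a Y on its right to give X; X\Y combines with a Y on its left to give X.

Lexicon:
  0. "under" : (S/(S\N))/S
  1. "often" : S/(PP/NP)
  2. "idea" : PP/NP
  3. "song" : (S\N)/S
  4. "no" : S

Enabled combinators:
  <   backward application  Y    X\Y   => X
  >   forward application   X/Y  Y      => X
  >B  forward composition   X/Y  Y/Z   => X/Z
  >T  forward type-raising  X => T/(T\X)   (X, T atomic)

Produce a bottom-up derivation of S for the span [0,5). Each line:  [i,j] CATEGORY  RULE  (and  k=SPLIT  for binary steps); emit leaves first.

[0,5] S   >
  [0,3] S/(S\N)   >
    [0,1] "under" : (S/(S\N))/S
    [1,3] S   >
      [1,2] "often" : S/(PP/NP)
      [2,3] "idea" : PP/NP
  [3,5] S\N   >
    [3,4] "song" : (S\N)/S
    [4,5] "no" : S

[0,1] (S/(S\N))/S  lex  "under"
[1,2] S/(PP/NP)  lex  "often"
[2,3] PP/NP  lex  "idea"
[1,3] S  >  k=2
[0,3] S/(S\N)  >  k=1
[3,4] (S\N)/S  lex  "song"
[4,5] S  lex  "no"
[3,5] S\N  >  k=4
[0,5] S  >  k=3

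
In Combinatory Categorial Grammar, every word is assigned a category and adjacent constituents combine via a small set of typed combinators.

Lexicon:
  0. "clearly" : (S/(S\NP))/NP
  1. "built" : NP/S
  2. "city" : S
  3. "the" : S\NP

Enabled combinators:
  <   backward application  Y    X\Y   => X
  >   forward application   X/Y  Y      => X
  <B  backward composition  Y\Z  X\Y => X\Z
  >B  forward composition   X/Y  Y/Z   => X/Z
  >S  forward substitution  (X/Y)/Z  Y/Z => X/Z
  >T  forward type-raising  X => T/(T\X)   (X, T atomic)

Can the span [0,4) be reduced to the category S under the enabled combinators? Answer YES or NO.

[0,4] S   >
  [0,3] S/(S\NP)   >
    [0,1] "clearly" : (S/(S\NP))/NP
    [1,3] NP   >
      [1,2] "built" : NP/S
      [2,3] "city" : S
  [3,4] "the" : S\NP

YES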